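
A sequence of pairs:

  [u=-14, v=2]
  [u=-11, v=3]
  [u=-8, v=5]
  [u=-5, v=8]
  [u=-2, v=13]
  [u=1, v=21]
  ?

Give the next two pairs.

For the u, +3 each step: -14, -11, -8, -5, -2, 1 → 4 → 7.
V: each term is the sum of the two before it, so 2, 3, 5, 8, 13, 21 → 34 → 55.
Putting the parts together: [u=4, v=34] and then [u=7, v=55].

[u=4, v=34], [u=7, v=55]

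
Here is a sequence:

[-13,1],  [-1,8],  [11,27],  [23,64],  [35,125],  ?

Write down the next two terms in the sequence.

First value — +12 each step: -13, -1, 11, 23, 35 → 47 → 59.
Second value: perfect cubes: 1³, 2³, 3³, …; 1, 8, 27, 64, 125 → 216 → 343.
Putting the parts together: [47,216] and then [59,343].

[47,216], [59,343]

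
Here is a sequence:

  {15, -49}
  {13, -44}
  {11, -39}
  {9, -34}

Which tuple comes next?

For the first part, −2 each step: 15, 13, 11, 9 → 7.
Second part goes -49, -44, -39, -34 → -29 (+5 each step).
Combining the parts gives {7, -29}.

{7, -29}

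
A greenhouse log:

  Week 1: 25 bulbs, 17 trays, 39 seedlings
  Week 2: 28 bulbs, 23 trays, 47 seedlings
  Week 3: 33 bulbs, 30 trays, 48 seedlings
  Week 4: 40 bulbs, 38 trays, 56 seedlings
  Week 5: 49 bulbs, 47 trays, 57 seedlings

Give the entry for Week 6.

60 bulbs, 57 trays, 65 seedlings

For the bulbs, differences are 3, 5, 7, … (increasing by 2 each time): 25, 28, 33, 40, 49 → 60.
Trays: 17, 23, 30, 38, 47 → 57 (differences are 6, 7, 8, … (increasing by 1 each time)).
Seedlings: alternating steps +8, +1, +8, +1, …; 39, 47, 48, 56, 57 → 65.
Putting it together: 60 bulbs, 57 trays, 65 seedlings.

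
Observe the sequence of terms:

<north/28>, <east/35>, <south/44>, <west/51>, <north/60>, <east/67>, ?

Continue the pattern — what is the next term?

<south/76>

Direction — repeats north → east → south → west: north, east, south, west, north, east → south.
Second coordinate: 28, 35, 44, 51, 60, 67 → 76 (alternating steps +7, +9, +7, +9, …).
Combining the parts gives <south/76>.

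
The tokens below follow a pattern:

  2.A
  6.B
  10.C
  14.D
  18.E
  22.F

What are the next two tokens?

First component goes 2, 6, 10, 14, 18, 22 → 26 → 30 (+4 each step).
Letter: letters move forward 1 place in the alphabet, so A, B, C, D, E, F → G → H.
So the next two tokens are 26.G and 30.H.

26.G, 30.H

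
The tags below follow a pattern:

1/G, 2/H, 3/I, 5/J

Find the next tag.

8/K

First component: each term is the sum of the two before it, so 1, 2, 3, 5 → 8.
Letter: letters move forward 1 place in the alphabet; G, H, I, J → K.
Putting it together: 8/K.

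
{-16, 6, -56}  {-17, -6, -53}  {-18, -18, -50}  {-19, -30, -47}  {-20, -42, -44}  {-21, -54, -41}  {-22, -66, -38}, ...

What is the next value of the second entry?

Second entry: −12 each step; 6, -6, -18, -30, -42, -54, -66 → -78.

-78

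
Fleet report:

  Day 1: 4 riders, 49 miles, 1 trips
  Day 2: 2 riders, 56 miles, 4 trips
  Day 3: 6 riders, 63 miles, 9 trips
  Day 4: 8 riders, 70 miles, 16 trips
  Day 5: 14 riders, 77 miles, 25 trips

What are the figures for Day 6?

22 riders, 84 miles, 36 trips

Riders — each term is the sum of the two before it: 4, 2, 6, 8, 14 → 22.
Miles goes 49, 56, 63, 70, 77 → 84 (+7 each step).
Trips: perfect squares: 1², 2², 3², …, so 1, 4, 9, 16, 25 → 36.
Putting it together: 22 riders, 84 miles, 36 trips.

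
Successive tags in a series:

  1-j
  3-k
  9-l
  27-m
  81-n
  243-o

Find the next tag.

First component: ×3 each step, so 1, 3, 9, 27, 81, 243 → 729.
Letter: letters move forward 1 place in the alphabet; j, k, l, m, n, o → p.
Combining the parts gives 729-p.

729-p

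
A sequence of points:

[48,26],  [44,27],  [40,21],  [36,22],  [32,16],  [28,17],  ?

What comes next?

[24,11]

First component — −4 each step: 48, 44, 40, 36, 32, 28 → 24.
For the second component, alternating steps +1, −6, +1, −6, …: 26, 27, 21, 22, 16, 17 → 11.
Combining the parts gives [24,11].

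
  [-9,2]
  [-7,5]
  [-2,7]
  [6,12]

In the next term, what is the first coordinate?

17

First coordinate goes -9, -7, -2, 6 → 17 (differences are 2, 5, 8, … (increasing by 3 each time)).
Second coordinate — each term is the sum of the two before it: 2, 5, 7, 12 → 19.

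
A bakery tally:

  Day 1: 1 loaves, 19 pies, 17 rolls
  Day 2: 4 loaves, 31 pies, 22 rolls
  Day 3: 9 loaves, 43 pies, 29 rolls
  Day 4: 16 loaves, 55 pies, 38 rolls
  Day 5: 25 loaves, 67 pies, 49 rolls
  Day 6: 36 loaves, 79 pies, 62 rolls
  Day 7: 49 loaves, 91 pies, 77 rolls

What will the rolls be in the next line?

94

Rolls: 17, 22, 29, 38, 49, 62, 77 → 94 (differences are 5, 7, 9, … (increasing by 2 each time)).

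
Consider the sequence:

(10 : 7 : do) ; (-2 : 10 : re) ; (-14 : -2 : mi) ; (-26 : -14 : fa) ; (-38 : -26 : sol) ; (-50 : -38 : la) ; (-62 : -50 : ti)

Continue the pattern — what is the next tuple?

(-74 : -62 : do)

First coordinate: 10, -2, -14, -26, -38, -50, -62 → -74 (−12 each step).
For the second coordinate, always the previous value of the first coordinate: 7, 10, -2, -14, -26, -38, -50 → -62.
Note: do, re, mi, fa, sol, la, ti → do (runs through the solfège scale do→ti).
So the next tuple is (-74 : -62 : do).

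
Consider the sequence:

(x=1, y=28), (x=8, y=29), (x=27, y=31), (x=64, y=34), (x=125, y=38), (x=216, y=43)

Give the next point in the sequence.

For the x, perfect cubes: 1³, 2³, 3³, …: 1, 8, 27, 64, 125, 216 → 343.
Y: differences are 1, 2, 3, … (increasing by 1 each time); 28, 29, 31, 34, 38, 43 → 49.
Putting it together: (x=343, y=49).

(x=343, y=49)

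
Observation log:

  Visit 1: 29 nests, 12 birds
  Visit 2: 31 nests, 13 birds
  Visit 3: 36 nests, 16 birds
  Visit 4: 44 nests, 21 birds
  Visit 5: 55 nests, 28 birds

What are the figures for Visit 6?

Nests: differences are 2, 5, 8, … (increasing by 3 each time); 29, 31, 36, 44, 55 → 69.
Birds: differences are 1, 3, 5, … (increasing by 2 each time); 12, 13, 16, 21, 28 → 37.
So the next row is 69 nests, 37 birds.

69 nests, 37 birds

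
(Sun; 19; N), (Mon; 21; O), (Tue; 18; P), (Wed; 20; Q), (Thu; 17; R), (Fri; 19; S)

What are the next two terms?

Day — runs through the weekdays Mon→Sun: Sun, Mon, Tue, Wed, Thu, Fri → Sat → Sun.
Second component: 19, 21, 18, 20, 17, 19 → 16 → 18 (alternating steps +2, −3, +2, −3, …).
For the letter, letters move forward 1 place in the alphabet: N, O, P, Q, R, S → T → U.
So the next two terms are (Sat; 16; T) and (Sun; 18; U).

(Sat; 16; T), (Sun; 18; U)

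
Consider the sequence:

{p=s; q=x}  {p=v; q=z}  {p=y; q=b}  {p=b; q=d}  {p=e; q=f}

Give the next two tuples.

P — letters move forward 3 places in the alphabet, wrapping Z→A: s, v, y, b, e → h → k.
For the q, letters move forward 2 places in the alphabet, wrapping Z→A: x, z, b, d, f → h → j.
Putting the parts together: {p=h; q=h} and then {p=k; q=j}.

{p=h; q=h}, {p=k; q=j}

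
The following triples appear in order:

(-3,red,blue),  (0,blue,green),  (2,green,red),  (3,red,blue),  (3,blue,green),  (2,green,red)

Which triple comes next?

First slot: -3, 0, 2, 3, 3, 2 → 0 (differences are 3, 2, 1, … (decreasing by 1 each time)).
First colour — repeats red → blue → green: red, blue, green, red, blue, green → red.
Second colour — repeats blue → green → red: blue, green, red, blue, green, red → blue.
Putting it together: (0,red,blue).

(0,red,blue)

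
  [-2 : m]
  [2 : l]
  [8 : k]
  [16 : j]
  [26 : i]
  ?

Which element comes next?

First entry: -2, 2, 8, 16, 26 → 38 (differences are 4, 6, 8, … (increasing by 2 each time)).
Letter: letters move back 1 place in the alphabet; m, l, k, j, i → h.
Putting it together: [38 : h].

[38 : h]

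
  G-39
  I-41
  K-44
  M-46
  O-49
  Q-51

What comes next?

S-54

Letter: letters move forward 2 places in the alphabet; G, I, K, M, O, Q → S.
Second component: alternating steps +2, +3, +2, +3, …; 39, 41, 44, 46, 49, 51 → 54.
So the next label is S-54.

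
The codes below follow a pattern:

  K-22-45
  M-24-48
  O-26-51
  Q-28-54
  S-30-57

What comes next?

Letter goes K, M, O, Q, S → U (letters move forward 2 places in the alphabet).
Second component goes 22, 24, 26, 28, 30 → 32 (+2 each step).
Third component goes 45, 48, 51, 54, 57 → 60 (+3 each step).
Putting it together: U-32-60.

U-32-60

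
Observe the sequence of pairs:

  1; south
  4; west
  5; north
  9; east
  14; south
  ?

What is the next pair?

23; west

First entry: each term is the sum of the two before it; 1, 4, 5, 9, 14 → 23.
Direction: south, west, north, east, south → west (repeats south → west → north → east).
So the next pair is 23; west.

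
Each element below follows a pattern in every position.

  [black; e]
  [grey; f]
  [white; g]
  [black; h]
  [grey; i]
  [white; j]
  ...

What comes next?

[black; k]

Shade: repeats black → grey → white; black, grey, white, black, grey, white → black.
Letter: letters move forward 1 place in the alphabet; e, f, g, h, i, j → k.
Putting it together: [black; k].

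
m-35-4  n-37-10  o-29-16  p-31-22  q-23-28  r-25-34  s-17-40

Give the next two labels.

Letter: letters move forward 1 place in the alphabet; m, n, o, p, q, r, s → t → u.
Second component: alternating steps +2, −8, +2, −8, …; 35, 37, 29, 31, 23, 25, 17 → 19 → 11.
For the third component, +6 each step: 4, 10, 16, 22, 28, 34, 40 → 46 → 52.
So the next two labels are t-19-46 and u-11-52.

t-19-46 then u-11-52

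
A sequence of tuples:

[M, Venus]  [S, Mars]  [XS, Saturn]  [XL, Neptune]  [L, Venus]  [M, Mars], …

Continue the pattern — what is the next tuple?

[S, Saturn]

Size: repeats M → S → XS → XL → L, so M, S, XS, XL, L, M → S.
Planet — repeats Venus → Mars → Saturn → Neptune: Venus, Mars, Saturn, Neptune, Venus, Mars → Saturn.
Putting it together: [S, Saturn].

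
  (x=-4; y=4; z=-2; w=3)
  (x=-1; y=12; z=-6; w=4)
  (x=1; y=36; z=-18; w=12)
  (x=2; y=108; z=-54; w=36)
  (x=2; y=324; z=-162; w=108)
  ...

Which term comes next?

(x=1; y=972; z=-486; w=324)

X: differences are 3, 2, 1, … (decreasing by 1 each time); -4, -1, 1, 2, 2 → 1.
For the y, ×3 each step: 4, 12, 36, 108, 324 → 972.
Z goes -2, -6, -18, -54, -162 → -486 (×3 each step).
For the w, always the previous value of the y: 3, 4, 12, 36, 108 → 324.
Combining the parts gives (x=1; y=972; z=-486; w=324).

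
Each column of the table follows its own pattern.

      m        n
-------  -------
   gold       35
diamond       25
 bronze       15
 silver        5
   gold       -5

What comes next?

Column m: repeats gold → diamond → bronze → silver, so gold, diamond, bronze, silver, gold → diamond.
Column n: 35, 25, 15, 5, -5 → -15 (−10 each step).
So the next row is diamond  -15.

diamond  -15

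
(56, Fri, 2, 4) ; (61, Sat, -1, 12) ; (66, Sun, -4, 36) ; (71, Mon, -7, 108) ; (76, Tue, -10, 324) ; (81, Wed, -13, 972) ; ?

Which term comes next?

(86, Thu, -16, 2916)

First coordinate: 56, 61, 66, 71, 76, 81 → 86 (+5 each step).
Day goes Fri, Sat, Sun, Mon, Tue, Wed → Thu (runs through the weekdays Mon→Sun).
Third coordinate: −3 each step; 2, -1, -4, -7, -10, -13 → -16.
Fourth coordinate: ×3 each step, so 4, 12, 36, 108, 324, 972 → 2916.
So the next term is (86, Thu, -16, 2916).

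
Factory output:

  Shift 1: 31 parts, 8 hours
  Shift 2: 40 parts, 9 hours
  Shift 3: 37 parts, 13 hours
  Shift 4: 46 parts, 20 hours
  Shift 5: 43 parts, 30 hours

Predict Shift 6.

For the parts, alternating steps +9, −3, +9, −3, …: 31, 40, 37, 46, 43 → 52.
For the hours, differences are 1, 4, 7, … (increasing by 3 each time): 8, 9, 13, 20, 30 → 43.
So the next record is 52 parts, 43 hours.

52 parts, 43 hours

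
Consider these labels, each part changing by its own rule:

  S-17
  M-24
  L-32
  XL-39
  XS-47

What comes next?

S-54

Size goes S, M, L, XL, XS → S (runs through clothing sizes XS→XL).
Second component: 17, 24, 32, 39, 47 → 54 (alternating steps +7, +8, +7, +8, …).
Putting it together: S-54.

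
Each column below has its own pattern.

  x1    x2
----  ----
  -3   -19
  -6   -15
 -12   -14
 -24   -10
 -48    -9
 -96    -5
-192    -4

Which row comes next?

For the column x1, ×2 each step: -3, -6, -12, -24, -48, -96, -192 → -384.
Column x2 goes -19, -15, -14, -10, -9, -5, -4 → 0 (alternating steps +4, +1, +4, +1, …).
Putting it together: -384  0.

-384  0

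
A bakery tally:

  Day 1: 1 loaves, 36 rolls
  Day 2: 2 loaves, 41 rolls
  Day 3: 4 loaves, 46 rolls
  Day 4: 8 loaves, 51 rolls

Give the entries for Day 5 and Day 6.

16 loaves, 56 rolls; 32 loaves, 61 rolls

Loaves — ×2 each step: 1, 2, 4, 8 → 16 → 32.
Rolls: +5 each step, so 36, 41, 46, 51 → 56 → 61.
So the next two lines are 16 loaves, 56 rolls and 32 loaves, 61 rolls.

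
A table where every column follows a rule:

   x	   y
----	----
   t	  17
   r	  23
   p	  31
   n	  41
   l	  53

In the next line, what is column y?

67

Column x: t, r, p, n, l → j (letters move back 2 places in the alphabet).
Column y goes 17, 23, 31, 41, 53 → 67 (differences are 6, 8, 10, … (increasing by 2 each time)).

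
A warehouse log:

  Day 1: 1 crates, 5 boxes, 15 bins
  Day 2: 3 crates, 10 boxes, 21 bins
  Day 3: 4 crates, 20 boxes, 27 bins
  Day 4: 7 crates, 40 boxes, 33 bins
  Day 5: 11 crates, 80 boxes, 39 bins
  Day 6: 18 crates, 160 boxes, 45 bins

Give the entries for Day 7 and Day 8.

29 crates, 320 boxes, 51 bins; 47 crates, 640 boxes, 57 bins

Crates: 1, 3, 4, 7, 11, 18 → 29 → 47 (each term is the sum of the two before it).
Boxes: 5, 10, 20, 40, 80, 160 → 320 → 640 (×2 each step).
For the bins, +6 each step: 15, 21, 27, 33, 39, 45 → 51 → 57.
So the next two records are 29 crates, 320 boxes, 51 bins and 47 crates, 640 boxes, 57 bins.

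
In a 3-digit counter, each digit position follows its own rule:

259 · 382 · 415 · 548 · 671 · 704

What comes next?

First digit: +1 each step, mod 10, so 2, 3, 4, 5, 6, 7 → 8.
Second digit: 5, 8, 1, 4, 7, 0 → 3 (+3 each step, mod 10).
For the third digit, +3 each step, mod 10: 9, 2, 5, 8, 1, 4 → 7.
Combining the parts gives 837.

837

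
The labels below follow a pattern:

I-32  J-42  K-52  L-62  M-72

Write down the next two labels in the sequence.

N-82 then O-92

Letter goes I, J, K, L, M → N → O (letters move forward 1 place in the alphabet).
For the second component, +10 each step: 32, 42, 52, 62, 72 → 82 → 92.
Putting the parts together: N-82 and then O-92.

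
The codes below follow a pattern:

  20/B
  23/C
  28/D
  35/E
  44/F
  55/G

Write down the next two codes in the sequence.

68/H then 83/I

First component: differences are 3, 5, 7, … (increasing by 2 each time), so 20, 23, 28, 35, 44, 55 → 68 → 83.
Letter: letters move forward 1 place in the alphabet; B, C, D, E, F, G → H → I.
Putting the parts together: 68/H and then 83/I.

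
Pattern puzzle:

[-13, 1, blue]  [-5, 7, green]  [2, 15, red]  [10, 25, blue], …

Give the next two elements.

[17, 37, green], [25, 51, red]

First slot: alternating steps +8, +7, +8, +7, …, so -13, -5, 2, 10 → 17 → 25.
Second slot: 1, 7, 15, 25 → 37 → 51 (differences are 6, 8, 10, … (increasing by 2 each time)).
For the colour, repeats blue → green → red: blue, green, red, blue → green → red.
Putting the parts together: [17, 37, green] and then [25, 51, red].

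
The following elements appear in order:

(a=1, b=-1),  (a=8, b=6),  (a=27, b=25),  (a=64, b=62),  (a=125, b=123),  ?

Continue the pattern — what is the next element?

(a=216, b=214)

A goes 1, 8, 27, 64, 125 → 216 (perfect cubes: 1³, 2³, 3³, …).
B: always 2 less than the a, so -1, 6, 25, 62, 123 → 214.
Putting it together: (a=216, b=214).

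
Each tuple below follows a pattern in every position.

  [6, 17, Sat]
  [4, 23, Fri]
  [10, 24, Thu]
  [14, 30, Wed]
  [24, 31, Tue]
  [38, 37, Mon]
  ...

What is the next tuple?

[62, 38, Sun]

First entry: each term is the sum of the two before it; 6, 4, 10, 14, 24, 38 → 62.
Second entry — alternating steps +6, +1, +6, +1, …: 17, 23, 24, 30, 31, 37 → 38.
Day goes Sat, Fri, Thu, Wed, Tue, Mon → Sun (runs backward through the weekdays Mon→Sun).
Combining the parts gives [62, 38, Sun].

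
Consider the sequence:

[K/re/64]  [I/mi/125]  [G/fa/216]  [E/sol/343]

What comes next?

[C/la/512]

Letter goes K, I, G, E → C (letters move back 2 places in the alphabet).
Note: runs through the solfège scale do→ti, so re, mi, fa, sol → la.
Third component: 64, 125, 216, 343 → 512 (perfect cubes: 4³, 5³, 6³, …).
So the next term is [C/la/512].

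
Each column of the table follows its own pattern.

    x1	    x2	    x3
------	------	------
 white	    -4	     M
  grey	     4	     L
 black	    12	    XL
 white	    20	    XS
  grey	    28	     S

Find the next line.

black  36  M

Column x1 goes white, grey, black, white, grey → black (repeats white → grey → black).
Column x2 — +8 each step: -4, 4, 12, 20, 28 → 36.
Column x3 goes M, L, XL, XS, S → M (runs through clothing sizes XS→XL).
Combining the parts gives black  36  M.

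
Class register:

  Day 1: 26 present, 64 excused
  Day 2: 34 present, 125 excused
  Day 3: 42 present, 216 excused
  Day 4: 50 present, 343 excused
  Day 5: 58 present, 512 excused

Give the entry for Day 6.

66 present, 729 excused

Present: +8 each step, so 26, 34, 42, 50, 58 → 66.
Excused: perfect cubes: 4³, 5³, 6³, …, so 64, 125, 216, 343, 512 → 729.
Putting it together: 66 present, 729 excused.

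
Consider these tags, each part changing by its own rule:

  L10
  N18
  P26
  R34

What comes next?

T42

For the letter, letters move forward 2 places in the alphabet: L, N, P, R → T.
Second component: 10, 18, 26, 34 → 42 (+8 each step).
Putting it together: T42.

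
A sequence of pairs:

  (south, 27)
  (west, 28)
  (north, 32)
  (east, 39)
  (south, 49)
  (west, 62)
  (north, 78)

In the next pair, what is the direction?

east

Direction goes south, west, north, east, south, west, north → east (repeats south → west → north → east).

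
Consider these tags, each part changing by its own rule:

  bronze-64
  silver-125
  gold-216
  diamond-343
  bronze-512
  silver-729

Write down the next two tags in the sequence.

Rank: bronze, silver, gold, diamond, bronze, silver → gold → diamond (repeats bronze → silver → gold → diamond).
For the second component, perfect cubes: 4³, 5³, 6³, …: 64, 125, 216, 343, 512, 729 → 1000 → 1331.
Putting the parts together: gold-1000 and then diamond-1331.

gold-1000 then diamond-1331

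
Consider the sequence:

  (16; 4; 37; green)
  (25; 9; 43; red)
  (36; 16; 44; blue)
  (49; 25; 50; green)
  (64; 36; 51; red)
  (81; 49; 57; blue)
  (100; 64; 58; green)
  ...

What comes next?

(121; 81; 64; red)

First coordinate goes 16, 25, 36, 49, 64, 81, 100 → 121 (perfect squares: 4², 5², 6², …).
Second coordinate: perfect squares: 2², 3², 4², …; 4, 9, 16, 25, 36, 49, 64 → 81.
Third coordinate: alternating steps +6, +1, +6, +1, …, so 37, 43, 44, 50, 51, 57, 58 → 64.
Colour: repeats green → red → blue; green, red, blue, green, red, blue, green → red.
Combining the parts gives (121; 81; 64; red).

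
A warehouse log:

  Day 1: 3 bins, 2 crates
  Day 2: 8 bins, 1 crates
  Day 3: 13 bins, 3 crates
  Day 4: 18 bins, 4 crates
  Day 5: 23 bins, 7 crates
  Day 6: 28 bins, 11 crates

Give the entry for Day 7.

33 bins, 18 crates

Bins: 3, 8, 13, 18, 23, 28 → 33 (+5 each step).
Crates: each term is the sum of the two before it, so 2, 1, 3, 4, 7, 11 → 18.
Combining the parts gives 33 bins, 18 crates.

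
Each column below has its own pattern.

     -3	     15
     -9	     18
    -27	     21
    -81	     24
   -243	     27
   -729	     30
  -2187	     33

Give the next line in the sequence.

First component: ×3 each step, so -3, -9, -27, -81, -243, -729, -2187 → -6561.
Second component: 15, 18, 21, 24, 27, 30, 33 → 36 (+3 each step).
Putting it together: -6561  36.

-6561  36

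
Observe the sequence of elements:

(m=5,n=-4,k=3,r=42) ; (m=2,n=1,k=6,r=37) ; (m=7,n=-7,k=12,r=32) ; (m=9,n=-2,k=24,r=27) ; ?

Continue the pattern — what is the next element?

M: each term is the sum of the two before it; 5, 2, 7, 9 → 16.
N: -4, 1, -7, -2 → -10 (alternating steps +5, −8, +5, −8, …).
K — ×2 each step: 3, 6, 12, 24 → 48.
For the r, −5 each step: 42, 37, 32, 27 → 22.
So the next element is (m=16,n=-10,k=48,r=22).

(m=16,n=-10,k=48,r=22)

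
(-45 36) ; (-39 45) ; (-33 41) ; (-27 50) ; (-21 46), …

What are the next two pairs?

(-15 55), (-9 51)

For the first slot, +6 each step: -45, -39, -33, -27, -21 → -15 → -9.
Second slot: alternating steps +9, −4, +9, −4, …, so 36, 45, 41, 50, 46 → 55 → 51.
Putting the parts together: (-15 55) and then (-9 51).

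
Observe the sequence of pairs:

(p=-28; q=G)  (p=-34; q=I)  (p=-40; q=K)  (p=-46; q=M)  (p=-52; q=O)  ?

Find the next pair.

P — −6 each step: -28, -34, -40, -46, -52 → -58.
Q: G, I, K, M, O → Q (letters move forward 2 places in the alphabet).
Combining the parts gives (p=-58; q=Q).

(p=-58; q=Q)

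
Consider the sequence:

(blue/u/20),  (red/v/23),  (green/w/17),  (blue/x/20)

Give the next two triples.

(red/y/14), (green/z/17)

Colour goes blue, red, green, blue → red → green (repeats blue → red → green).
Letter goes u, v, w, x → y → z (letters move forward 1 place in the alphabet).
For the third slot, alternating steps +3, −6, +3, −6, …: 20, 23, 17, 20 → 14 → 17.
Putting the parts together: (red/y/14) and then (green/z/17).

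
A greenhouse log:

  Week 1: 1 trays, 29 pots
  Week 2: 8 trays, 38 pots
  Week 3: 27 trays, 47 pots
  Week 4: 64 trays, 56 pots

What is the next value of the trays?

125

Trays: perfect cubes: 1³, 2³, 3³, …, so 1, 8, 27, 64 → 125.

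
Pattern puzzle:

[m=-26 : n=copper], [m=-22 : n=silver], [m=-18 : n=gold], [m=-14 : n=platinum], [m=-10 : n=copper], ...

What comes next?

[m=-6 : n=silver]

For the m, +4 each step: -26, -22, -18, -14, -10 → -6.
N: repeats copper → silver → gold → platinum; copper, silver, gold, platinum, copper → silver.
So the next pair is [m=-6 : n=silver].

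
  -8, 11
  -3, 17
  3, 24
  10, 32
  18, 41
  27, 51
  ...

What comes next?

First part: differences are 5, 6, 7, … (increasing by 1 each time), so -8, -3, 3, 10, 18, 27 → 37.
Second part — differences are 6, 7, 8, … (increasing by 1 each time): 11, 17, 24, 32, 41, 51 → 62.
Putting it together: 37, 62.

37, 62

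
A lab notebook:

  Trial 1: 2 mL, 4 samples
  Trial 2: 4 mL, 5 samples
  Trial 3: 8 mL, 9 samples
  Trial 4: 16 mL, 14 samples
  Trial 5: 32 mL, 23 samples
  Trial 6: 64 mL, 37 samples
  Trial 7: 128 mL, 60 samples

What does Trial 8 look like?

256 mL, 97 samples

For the mL, ×2 each step: 2, 4, 8, 16, 32, 64, 128 → 256.
Samples: each term is the sum of the two before it, so 4, 5, 9, 14, 23, 37, 60 → 97.
So the next row is 256 mL, 97 samples.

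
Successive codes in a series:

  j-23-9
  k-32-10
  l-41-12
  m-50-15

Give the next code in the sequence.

Letter — letters move forward 1 place in the alphabet: j, k, l, m → n.
Second component: 23, 32, 41, 50 → 59 (+9 each step).
Third component goes 9, 10, 12, 15 → 19 (differences are 1, 2, 3, … (increasing by 1 each time)).
So the next code is n-59-19.

n-59-19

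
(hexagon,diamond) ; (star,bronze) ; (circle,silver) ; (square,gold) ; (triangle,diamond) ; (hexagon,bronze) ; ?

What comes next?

(star,silver)

Shape: repeats hexagon → star → circle → square → triangle; hexagon, star, circle, square, triangle, hexagon → star.
For the rank, repeats diamond → bronze → silver → gold: diamond, bronze, silver, gold, diamond, bronze → silver.
Putting it together: (star,silver).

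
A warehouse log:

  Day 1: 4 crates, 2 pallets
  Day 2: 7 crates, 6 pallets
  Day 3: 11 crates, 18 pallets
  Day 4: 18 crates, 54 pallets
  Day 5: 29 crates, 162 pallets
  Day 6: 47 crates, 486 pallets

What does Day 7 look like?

76 crates, 1458 pallets

Crates: each term is the sum of the two before it; 4, 7, 11, 18, 29, 47 → 76.
Pallets goes 2, 6, 18, 54, 162, 486 → 1458 (×3 each step).
Combining the parts gives 76 crates, 1458 pallets.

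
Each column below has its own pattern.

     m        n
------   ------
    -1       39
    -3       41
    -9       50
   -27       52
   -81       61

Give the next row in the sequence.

Column m: ×3 each step; -1, -3, -9, -27, -81 → -243.
Column n goes 39, 41, 50, 52, 61 → 63 (alternating steps +2, +9, +2, +9, …).
Putting it together: -243  63.

-243  63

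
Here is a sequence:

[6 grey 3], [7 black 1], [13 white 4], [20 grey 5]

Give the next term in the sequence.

[33 black 9]

First coordinate: 6, 7, 13, 20 → 33 (each term is the sum of the two before it).
Shade goes grey, black, white, grey → black (repeats grey → black → white).
Third coordinate: 3, 1, 4, 5 → 9 (each term is the sum of the two before it).
Combining the parts gives [33 black 9].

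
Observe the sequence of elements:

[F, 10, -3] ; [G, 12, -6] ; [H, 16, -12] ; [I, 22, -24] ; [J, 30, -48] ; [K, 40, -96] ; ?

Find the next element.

[L, 52, -192]

Letter — letters move forward 1 place in the alphabet: F, G, H, I, J, K → L.
Second slot — differences are 2, 4, 6, … (increasing by 2 each time): 10, 12, 16, 22, 30, 40 → 52.
Third slot: ×2 each step; -3, -6, -12, -24, -48, -96 → -192.
Combining the parts gives [L, 52, -192].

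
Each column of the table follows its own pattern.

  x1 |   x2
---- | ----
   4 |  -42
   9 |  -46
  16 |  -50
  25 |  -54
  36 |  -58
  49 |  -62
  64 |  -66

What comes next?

Column x1 — perfect squares: 2², 3², 4², …: 4, 9, 16, 25, 36, 49, 64 → 81.
Column x2: -42, -46, -50, -54, -58, -62, -66 → -70 (−4 each step).
Combining the parts gives 81  -70.

81  -70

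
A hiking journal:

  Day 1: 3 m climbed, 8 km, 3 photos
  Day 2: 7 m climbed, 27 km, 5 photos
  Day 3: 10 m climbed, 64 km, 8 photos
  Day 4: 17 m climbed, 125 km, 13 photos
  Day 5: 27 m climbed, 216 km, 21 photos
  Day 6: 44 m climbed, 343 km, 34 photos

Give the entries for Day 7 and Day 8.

M climbed goes 3, 7, 10, 17, 27, 44 → 71 → 115 (each term is the sum of the two before it).
Km — perfect cubes: 2³, 3³, 4³, …: 8, 27, 64, 125, 216, 343 → 512 → 729.
Photos: 3, 5, 8, 13, 21, 34 → 55 → 89 (each term is the sum of the two before it).
So the next two records are 71 m climbed, 512 km, 55 photos and 115 m climbed, 729 km, 89 photos.

71 m climbed, 512 km, 55 photos; 115 m climbed, 729 km, 89 photos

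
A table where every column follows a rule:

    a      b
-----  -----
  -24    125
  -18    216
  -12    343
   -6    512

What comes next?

0  729

Column a goes -24, -18, -12, -6 → 0 (+6 each step).
For the column b, perfect cubes: 5³, 6³, 7³, …: 125, 216, 343, 512 → 729.
Putting it together: 0  729.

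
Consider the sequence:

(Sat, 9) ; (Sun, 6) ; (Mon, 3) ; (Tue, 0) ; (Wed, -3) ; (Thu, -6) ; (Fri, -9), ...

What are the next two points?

Day goes Sat, Sun, Mon, Tue, Wed, Thu, Fri → Sat → Sun (runs through the weekdays Mon→Sun).
Second entry goes 9, 6, 3, 0, -3, -6, -9 → -12 → -15 (−3 each step).
Putting the parts together: (Sat, -12) and then (Sun, -15).

(Sat, -12), (Sun, -15)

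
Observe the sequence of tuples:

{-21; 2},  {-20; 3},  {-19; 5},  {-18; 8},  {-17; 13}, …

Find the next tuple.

First entry: -21, -20, -19, -18, -17 → -16 (+1 each step).
Second entry goes 2, 3, 5, 8, 13 → 21 (each term is the sum of the two before it).
Putting it together: {-16; 21}.

{-16; 21}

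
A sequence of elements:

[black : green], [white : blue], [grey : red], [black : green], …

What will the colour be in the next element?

Shade: black, white, grey, black → white (repeats black → white → grey).
Colour goes green, blue, red, green → blue (repeats green → blue → red).

blue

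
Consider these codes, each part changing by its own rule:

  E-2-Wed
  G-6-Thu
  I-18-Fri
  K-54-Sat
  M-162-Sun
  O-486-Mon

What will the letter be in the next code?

Q

Letter goes E, G, I, K, M, O → Q (letters move forward 2 places in the alphabet).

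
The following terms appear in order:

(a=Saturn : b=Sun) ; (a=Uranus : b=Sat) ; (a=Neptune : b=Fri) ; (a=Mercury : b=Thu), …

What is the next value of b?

Wed

B: runs backward through the weekdays Mon→Sun, so Sun, Sat, Fri, Thu → Wed.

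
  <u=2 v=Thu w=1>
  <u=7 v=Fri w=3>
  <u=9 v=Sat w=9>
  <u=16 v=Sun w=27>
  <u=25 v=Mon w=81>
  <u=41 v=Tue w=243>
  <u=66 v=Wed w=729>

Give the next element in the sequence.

<u=107 v=Thu w=2187>

U: 2, 7, 9, 16, 25, 41, 66 → 107 (each term is the sum of the two before it).
V — runs through the weekdays Mon→Sun: Thu, Fri, Sat, Sun, Mon, Tue, Wed → Thu.
W: ×3 each step, so 1, 3, 9, 27, 81, 243, 729 → 2187.
So the next element is <u=107 v=Thu w=2187>.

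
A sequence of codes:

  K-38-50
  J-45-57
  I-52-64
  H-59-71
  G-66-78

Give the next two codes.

Letter — letters move back 1 place in the alphabet: K, J, I, H, G → F → E.
Second component: 38, 45, 52, 59, 66 → 73 → 80 (+7 each step).
Third component: +7 each step, so 50, 57, 64, 71, 78 → 85 → 92.
Putting the parts together: F-73-85 and then E-80-92.

F-73-85 then E-80-92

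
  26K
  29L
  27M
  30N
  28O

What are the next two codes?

For the first component, alternating steps +3, −2, +3, −2, …: 26, 29, 27, 30, 28 → 31 → 29.
For the letter, letters move forward 1 place in the alphabet: K, L, M, N, O → P → Q.
Putting the parts together: 31P and then 29Q.

31P then 29Q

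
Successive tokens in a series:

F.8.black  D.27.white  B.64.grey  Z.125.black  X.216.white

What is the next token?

Letter: letters move back 2 places in the alphabet, wrapping A→Z, so F, D, B, Z, X → V.
For the second component, perfect cubes: 2³, 3³, 4³, …: 8, 27, 64, 125, 216 → 343.
Shade: black, white, grey, black, white → grey (repeats black → white → grey).
Combining the parts gives V.343.grey.

V.343.grey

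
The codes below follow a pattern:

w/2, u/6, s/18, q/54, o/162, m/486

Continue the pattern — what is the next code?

Letter: letters move back 2 places in the alphabet, so w, u, s, q, o, m → k.
Second component: ×3 each step, so 2, 6, 18, 54, 162, 486 → 1458.
So the next code is k/1458.

k/1458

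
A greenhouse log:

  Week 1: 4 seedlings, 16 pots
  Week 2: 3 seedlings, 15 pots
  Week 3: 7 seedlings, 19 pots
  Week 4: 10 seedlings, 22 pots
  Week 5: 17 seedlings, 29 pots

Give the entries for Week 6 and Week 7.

27 seedlings, 39 pots; 44 seedlings, 56 pots

Seedlings: each term is the sum of the two before it; 4, 3, 7, 10, 17 → 27 → 44.
For the pots, always 12 more than the seedlings: 16, 15, 19, 22, 29 → 39 → 56.
So the next two lines are 27 seedlings, 39 pots and 44 seedlings, 56 pots.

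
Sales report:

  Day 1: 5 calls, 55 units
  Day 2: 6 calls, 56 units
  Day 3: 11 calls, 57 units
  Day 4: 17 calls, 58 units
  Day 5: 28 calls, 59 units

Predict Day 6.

Calls: each term is the sum of the two before it; 5, 6, 11, 17, 28 → 45.
Units — +1 each step: 55, 56, 57, 58, 59 → 60.
Putting it together: 45 calls, 60 units.

45 calls, 60 units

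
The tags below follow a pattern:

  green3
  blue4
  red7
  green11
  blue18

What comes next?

red29

Colour — repeats green → blue → red: green, blue, red, green, blue → red.
Second component: 3, 4, 7, 11, 18 → 29 (each term is the sum of the two before it).
Combining the parts gives red29.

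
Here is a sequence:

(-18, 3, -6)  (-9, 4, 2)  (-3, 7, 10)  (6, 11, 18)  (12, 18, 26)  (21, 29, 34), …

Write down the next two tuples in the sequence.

(27, 47, 42), (36, 76, 50)

For the first part, alternating steps +9, +6, +9, +6, …: -18, -9, -3, 6, 12, 21 → 27 → 36.
Second part: 3, 4, 7, 11, 18, 29 → 47 → 76 (each term is the sum of the two before it).
Third part goes -6, 2, 10, 18, 26, 34 → 42 → 50 (+8 each step).
So the next two tuples are (27, 47, 42) and (36, 76, 50).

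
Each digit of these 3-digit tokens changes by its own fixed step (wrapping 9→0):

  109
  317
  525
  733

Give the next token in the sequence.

941

First digit: +2 each step, mod 10; 1, 3, 5, 7 → 9.
Second digit goes 0, 1, 2, 3 → 4 (+1 each step, mod 10).
Third digit — −2 each step, mod 10: 9, 7, 5, 3 → 1.
So the next token is 941.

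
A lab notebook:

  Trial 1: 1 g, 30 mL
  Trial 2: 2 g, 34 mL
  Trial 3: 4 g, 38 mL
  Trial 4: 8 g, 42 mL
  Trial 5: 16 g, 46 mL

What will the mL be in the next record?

G: 1, 2, 4, 8, 16 → 32 (×2 each step).
ML — +4 each step: 30, 34, 38, 42, 46 → 50.

50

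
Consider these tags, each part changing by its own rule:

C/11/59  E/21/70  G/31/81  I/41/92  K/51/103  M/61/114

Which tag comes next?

O/71/125

For the letter, letters move forward 2 places in the alphabet: C, E, G, I, K, M → O.
Second component: 11, 21, 31, 41, 51, 61 → 71 (+10 each step).
Third component — +11 each step: 59, 70, 81, 92, 103, 114 → 125.
So the next tag is O/71/125.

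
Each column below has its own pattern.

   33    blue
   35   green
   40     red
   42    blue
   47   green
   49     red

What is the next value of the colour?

blue

Colour: repeats blue → green → red; blue, green, red, blue, green, red → blue.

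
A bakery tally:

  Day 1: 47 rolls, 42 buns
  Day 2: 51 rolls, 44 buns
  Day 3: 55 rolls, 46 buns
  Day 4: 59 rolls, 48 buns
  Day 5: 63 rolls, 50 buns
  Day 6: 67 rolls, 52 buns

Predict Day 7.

Rolls — +4 each step: 47, 51, 55, 59, 63, 67 → 71.
Buns — +2 each step: 42, 44, 46, 48, 50, 52 → 54.
Combining the parts gives 71 rolls, 54 buns.

71 rolls, 54 buns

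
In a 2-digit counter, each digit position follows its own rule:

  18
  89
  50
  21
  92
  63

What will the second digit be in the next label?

4

Second digit — +1 each step, mod 10: 8, 9, 0, 1, 2, 3 → 4.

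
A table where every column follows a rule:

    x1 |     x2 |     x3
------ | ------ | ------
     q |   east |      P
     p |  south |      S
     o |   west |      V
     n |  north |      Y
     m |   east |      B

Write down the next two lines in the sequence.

l  south  E; k  west  H

For the column x1, letters move back 1 place in the alphabet: q, p, o, n, m → l → k.
Column x2 — repeats east → south → west → north: east, south, west, north, east → south → west.
Column x3: letters move forward 3 places in the alphabet, wrapping Z→A, so P, S, V, Y, B → E → H.
So the next two lines are l  south  E and k  west  H.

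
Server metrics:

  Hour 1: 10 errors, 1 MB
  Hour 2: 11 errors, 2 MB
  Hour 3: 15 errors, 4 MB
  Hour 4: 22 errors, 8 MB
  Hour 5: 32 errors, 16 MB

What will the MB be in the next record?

32

MB: ×2 each step, so 1, 2, 4, 8, 16 → 32.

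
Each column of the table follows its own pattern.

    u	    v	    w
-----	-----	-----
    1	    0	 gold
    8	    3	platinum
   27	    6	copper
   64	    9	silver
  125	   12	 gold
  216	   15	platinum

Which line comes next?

Column u: perfect cubes: 1³, 2³, 3³, …, so 1, 8, 27, 64, 125, 216 → 343.
Column v: 0, 3, 6, 9, 12, 15 → 18 (+3 each step).
Column w — repeats gold → platinum → copper → silver: gold, platinum, copper, silver, gold, platinum → copper.
Putting it together: 343  18  copper.

343  18  copper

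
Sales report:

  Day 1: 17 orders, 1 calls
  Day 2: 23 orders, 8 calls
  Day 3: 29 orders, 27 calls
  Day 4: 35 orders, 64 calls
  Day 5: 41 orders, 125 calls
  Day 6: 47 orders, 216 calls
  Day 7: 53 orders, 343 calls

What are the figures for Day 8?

59 orders, 512 calls

Orders goes 17, 23, 29, 35, 41, 47, 53 → 59 (+6 each step).
Calls: perfect cubes: 1³, 2³, 3³, …, so 1, 8, 27, 64, 125, 216, 343 → 512.
So the next row is 59 orders, 512 calls.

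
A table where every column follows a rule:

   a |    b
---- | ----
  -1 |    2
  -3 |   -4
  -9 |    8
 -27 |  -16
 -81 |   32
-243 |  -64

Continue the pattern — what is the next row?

-729  128

For the column a, ×3 each step: -1, -3, -9, -27, -81, -243 → -729.
Column b: ×(-2) each step, so 2, -4, 8, -16, 32, -64 → 128.
Combining the parts gives -729  128.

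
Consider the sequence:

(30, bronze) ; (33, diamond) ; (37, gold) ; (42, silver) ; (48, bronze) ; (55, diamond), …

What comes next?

(63, gold)

First coordinate: differences are 3, 4, 5, … (increasing by 1 each time), so 30, 33, 37, 42, 48, 55 → 63.
Rank: repeats bronze → diamond → gold → silver, so bronze, diamond, gold, silver, bronze, diamond → gold.
So the next point is (63, gold).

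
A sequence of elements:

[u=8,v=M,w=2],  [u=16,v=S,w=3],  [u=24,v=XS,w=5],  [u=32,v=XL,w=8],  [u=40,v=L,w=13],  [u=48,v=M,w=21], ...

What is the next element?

U: +8 each step, so 8, 16, 24, 32, 40, 48 → 56.
V: repeats M → S → XS → XL → L; M, S, XS, XL, L, M → S.
W: each term is the sum of the two before it; 2, 3, 5, 8, 13, 21 → 34.
Combining the parts gives [u=56,v=S,w=34].

[u=56,v=S,w=34]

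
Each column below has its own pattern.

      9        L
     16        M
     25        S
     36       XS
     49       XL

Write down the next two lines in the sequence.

First component goes 9, 16, 25, 36, 49 → 64 → 81 (perfect squares: 3², 4², 5², …).
Size: L, M, S, XS, XL → L → M (runs backward through clothing sizes XS→XL).
Putting the parts together: 64  L and then 81  M.

64  L; 81  M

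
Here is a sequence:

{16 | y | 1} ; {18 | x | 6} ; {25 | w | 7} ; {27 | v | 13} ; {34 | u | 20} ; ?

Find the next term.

First slot: 16, 18, 25, 27, 34 → 36 (alternating steps +2, +7, +2, +7, …).
For the letter, letters move back 1 place in the alphabet: y, x, w, v, u → t.
Third slot: 1, 6, 7, 13, 20 → 33 (each term is the sum of the two before it).
Putting it together: {36 | t | 33}.

{36 | t | 33}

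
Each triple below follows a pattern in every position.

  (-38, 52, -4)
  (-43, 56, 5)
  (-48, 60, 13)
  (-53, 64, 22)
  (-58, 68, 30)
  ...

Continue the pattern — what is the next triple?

(-63, 72, 39)

First value: −5 each step; -38, -43, -48, -53, -58 → -63.
Second value goes 52, 56, 60, 64, 68 → 72 (+4 each step).
Third value: alternating steps +9, +8, +9, +8, …; -4, 5, 13, 22, 30 → 39.
Putting it together: (-63, 72, 39).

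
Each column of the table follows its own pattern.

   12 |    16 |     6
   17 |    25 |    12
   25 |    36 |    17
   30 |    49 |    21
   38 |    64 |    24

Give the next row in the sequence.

43  81  26

First component: 12, 17, 25, 30, 38 → 43 (alternating steps +5, +8, +5, +8, …).
Second component: perfect squares: 4², 5², 6², …; 16, 25, 36, 49, 64 → 81.
Third component: differences are 6, 5, 4, … (decreasing by 1 each time); 6, 12, 17, 21, 24 → 26.
Combining the parts gives 43  81  26.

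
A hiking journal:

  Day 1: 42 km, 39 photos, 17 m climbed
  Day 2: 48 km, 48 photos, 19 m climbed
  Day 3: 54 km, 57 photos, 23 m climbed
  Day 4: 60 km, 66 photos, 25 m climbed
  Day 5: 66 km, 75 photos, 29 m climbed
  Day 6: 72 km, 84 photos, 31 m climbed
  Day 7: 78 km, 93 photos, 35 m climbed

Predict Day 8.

For the km, +6 each step: 42, 48, 54, 60, 66, 72, 78 → 84.
Photos: +9 each step; 39, 48, 57, 66, 75, 84, 93 → 102.
M climbed — alternating steps +2, +4, +2, +4, …: 17, 19, 23, 25, 29, 31, 35 → 37.
Putting it together: 84 km, 102 photos, 37 m climbed.

84 km, 102 photos, 37 m climbed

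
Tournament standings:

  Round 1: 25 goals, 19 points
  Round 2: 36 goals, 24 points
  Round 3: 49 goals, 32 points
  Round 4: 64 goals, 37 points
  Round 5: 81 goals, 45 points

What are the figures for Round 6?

For the goals, perfect squares: 5², 6², 7², …: 25, 36, 49, 64, 81 → 100.
Points: 19, 24, 32, 37, 45 → 50 (alternating steps +5, +8, +5, +8, …).
Combining the parts gives 100 goals, 50 points.

100 goals, 50 points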